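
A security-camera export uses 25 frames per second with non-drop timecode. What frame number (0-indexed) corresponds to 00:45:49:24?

frame 68749

Total seconds to the label: (0 × 3600 + 45 × 60 + 49) = 2749.
Frame index = 2749 × 25 + 24 = 68749.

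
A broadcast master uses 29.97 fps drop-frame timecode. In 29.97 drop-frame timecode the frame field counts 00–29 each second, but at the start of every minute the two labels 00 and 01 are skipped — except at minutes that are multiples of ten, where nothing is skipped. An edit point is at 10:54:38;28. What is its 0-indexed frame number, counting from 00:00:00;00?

1177190

Complete 10-minute blocks: 65, each 17982 frames → 1168830.
Remaining 4 whole minutes in the current block: 1800 + 3 × 1798 = 7194 frames.
Within the current minute: 38 × 30 + 28 − 2 = 1166 (labels ;00/;01 skipped at this minute). Total = 1168830 + 7194 + 1166 = 1177190.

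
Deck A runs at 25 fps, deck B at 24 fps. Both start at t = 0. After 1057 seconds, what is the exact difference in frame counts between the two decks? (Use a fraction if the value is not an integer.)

A emits 25 × 1057 = 26425 frames; B emits 24 × 1057 = 25368.
Difference = 1057 frames; B is behind A.

1057 frames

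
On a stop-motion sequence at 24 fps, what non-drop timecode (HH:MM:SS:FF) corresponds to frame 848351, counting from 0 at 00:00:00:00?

09:49:07:23

848351 ÷ 24 = 35347 full seconds, remainder 23 frames.
35347 s = 9 h 49 min 7 s.
Timecode: 09:49:07:23.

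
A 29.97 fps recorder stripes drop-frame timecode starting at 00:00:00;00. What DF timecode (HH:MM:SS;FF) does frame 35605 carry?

00:19:48;01

Ten DF minutes hold 17982 frames, so frame 35605 lies in block 1 (frames 17982–35963) with 17623 frames into that block.
The block's first minute is 1800 frames and the rest 1798 each; 17623 frames reaches minute 9, so 1 × 18 + 9 × 2 = 36 labels have been skipped so far.
Adding those back, label number 35605 + 36 = 35641 at 30 labels/s is 1188 s + 1 f = 0 h 19 min 48 s frame 1, i.e. 00:19:48;01.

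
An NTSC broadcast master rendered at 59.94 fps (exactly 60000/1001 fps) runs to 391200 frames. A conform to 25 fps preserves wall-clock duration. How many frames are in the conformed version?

163163 frames

Target frames = source frames × (target rate / source rate) = 391200 × (25)/(60000/1001) = 391200 × 1001/2400 = 163163.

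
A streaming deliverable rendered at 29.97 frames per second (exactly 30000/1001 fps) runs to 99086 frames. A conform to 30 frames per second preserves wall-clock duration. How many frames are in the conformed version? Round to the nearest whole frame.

99185 frames

Frames at target rate = 99086 × (30) / (30000/1001) = 49592543/500 ≈ 99185.086.
Nearest whole frame: 99185.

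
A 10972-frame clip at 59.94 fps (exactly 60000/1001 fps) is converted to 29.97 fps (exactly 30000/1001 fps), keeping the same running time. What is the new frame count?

Frames at target rate = 10972 × (30000/1001) / (60000/1001) = 5486.

5486 frames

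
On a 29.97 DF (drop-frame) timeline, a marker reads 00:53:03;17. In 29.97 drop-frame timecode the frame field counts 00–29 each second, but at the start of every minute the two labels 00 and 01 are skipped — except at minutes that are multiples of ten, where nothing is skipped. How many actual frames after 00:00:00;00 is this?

95411

Complete 10-minute blocks: 5, each 17982 frames → 89910.
Remaining 3 whole minutes in the current block: 1800 + 2 × 1798 = 5396 frames.
Within the current minute: 3 × 30 + 17 − 2 = 105 (labels ;00/;01 skipped at this minute). Total = 89910 + 5396 + 105 = 95411.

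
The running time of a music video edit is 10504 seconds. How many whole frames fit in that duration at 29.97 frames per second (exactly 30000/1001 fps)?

Frames = 10504 × 30000/1001 = 24240000/77 ≈ 314805.1948.
Complete frames: 314805.

314805 frames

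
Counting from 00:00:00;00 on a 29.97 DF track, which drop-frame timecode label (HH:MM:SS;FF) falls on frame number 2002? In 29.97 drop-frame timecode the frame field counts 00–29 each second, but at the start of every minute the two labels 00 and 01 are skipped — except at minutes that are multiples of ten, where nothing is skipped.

Each 10-minute DF block holds 10 × 60 × 30 − 9 × 2 = 17982 frames. 2002 ÷ 17982 → 0 full blocks, remainder 2002.
Within the partial block the first minute is 1800 frames and each further minute 1798, so 1 further minute boundary passed. Total skipped labels = 18 × 0 + 2 × 1 = 2.
Non-drop label index = 2002 + 2 = 2004; at 30 labels/s that is 00:01:06:24, i.e. DF 00:01:06;24.

00:01:06;24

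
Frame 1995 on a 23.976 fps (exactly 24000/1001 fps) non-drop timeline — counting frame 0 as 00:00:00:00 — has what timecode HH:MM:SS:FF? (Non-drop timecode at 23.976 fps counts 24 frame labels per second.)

1995 ÷ 24 = 83 full seconds, remainder 3 frames.
83 s = 0 h 1 min 23 s.
Timecode: 00:01:23:03.

00:01:23:03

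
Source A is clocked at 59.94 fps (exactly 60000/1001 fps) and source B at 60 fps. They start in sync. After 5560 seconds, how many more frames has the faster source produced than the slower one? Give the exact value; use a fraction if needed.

333600/1001 frames

A emits 60000/1001 × 5560 = 333600000/1001 frames; B emits 60 × 5560 = 333600.
Difference = 333600/1001 frames (≈ 333.2667); B is ahead of A.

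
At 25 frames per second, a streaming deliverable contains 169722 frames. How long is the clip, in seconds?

Running time = 169722 / (25) = 6788.88 s.

6788.88 seconds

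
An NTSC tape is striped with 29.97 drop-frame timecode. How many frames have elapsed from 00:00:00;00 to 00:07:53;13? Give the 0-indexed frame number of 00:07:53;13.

14189

As if non-drop at 30 labels/s: (0 × 3600 + 7 × 60 + 53) × 30 + 13 = 14203.
Minute boundaries passed: 7; those not divisible by 10: 7 − 0 = 7; dropped labels = 2 × 7 = 14.
Actual frame index = 14203 − 14 = 14189.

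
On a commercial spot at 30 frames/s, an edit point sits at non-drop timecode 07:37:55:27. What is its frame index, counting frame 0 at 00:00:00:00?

Total seconds to the label: (7 × 3600 + 37 × 60 + 55) = 27475.
Frame index = 27475 × 30 + 27 = 824277.

824277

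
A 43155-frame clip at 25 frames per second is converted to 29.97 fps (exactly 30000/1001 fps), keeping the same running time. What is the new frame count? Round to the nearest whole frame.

51734 frames

Frames at target rate = 43155 × (30000/1001) / (25) = 7398000/143 ≈ 51734.266.
Nearest whole frame: 51734.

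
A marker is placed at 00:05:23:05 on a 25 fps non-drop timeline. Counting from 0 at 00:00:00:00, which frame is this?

Total seconds to the label: (0 × 3600 + 5 × 60 + 23) = 323.
Frame index = 323 × 25 + 5 = 8080.

frame 8080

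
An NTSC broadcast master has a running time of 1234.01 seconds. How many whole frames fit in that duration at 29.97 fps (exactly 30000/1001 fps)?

Frames = 1234.01 × 30000/1001 = 37020300/1001 ≈ 36983.3167.
Complete frames: 36983.

36983 frames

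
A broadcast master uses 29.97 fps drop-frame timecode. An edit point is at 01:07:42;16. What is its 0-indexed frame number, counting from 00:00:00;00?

As if non-drop at 30 labels/s: (1 × 3600 + 7 × 60 + 42) × 30 + 16 = 121876.
Minute boundaries passed: 67; those not divisible by 10: 67 − 6 = 61; dropped labels = 2 × 61 = 122.
Actual frame index = 121876 − 122 = 121754.

121754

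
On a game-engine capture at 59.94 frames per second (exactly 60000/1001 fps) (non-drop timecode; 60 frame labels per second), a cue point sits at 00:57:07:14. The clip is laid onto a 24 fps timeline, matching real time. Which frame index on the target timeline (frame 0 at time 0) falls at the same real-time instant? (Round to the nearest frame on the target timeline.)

Source frame index: (0×3600 + 57×60 + 7) × 60 + 14 = 205634.
Real time: 205634 / (60000/1001) = 102919817/30000 s.
Target frame: (102919817/30000) × (24) = 102919817/1250 ≈ 82335.854 → 82336.

frame 82336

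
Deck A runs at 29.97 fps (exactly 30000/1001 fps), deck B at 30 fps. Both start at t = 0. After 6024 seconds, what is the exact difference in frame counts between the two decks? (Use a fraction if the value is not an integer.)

180720/1001 frames

A emits 30000/1001 × 6024 = 180720000/1001 frames; B emits 30 × 6024 = 180720.
Difference = 180720/1001 frames (≈ 180.5395); B is ahead of A.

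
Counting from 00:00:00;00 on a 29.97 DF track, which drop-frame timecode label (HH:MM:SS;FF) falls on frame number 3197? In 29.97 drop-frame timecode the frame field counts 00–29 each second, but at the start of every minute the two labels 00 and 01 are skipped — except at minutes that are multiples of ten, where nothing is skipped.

00:01:46;19

Ten DF minutes hold 17982 frames, so frame 3197 lies in block 0 (frames 0–17981) with 3197 frames into that block.
The block's first minute is 1800 frames and the rest 1798 each; 3197 frames reaches minute 1, so 0 × 18 + 1 × 2 = 2 labels have been skipped so far.
Adding those back, label number 3197 + 2 = 3199 at 30 labels/s is 106 s + 19 f = 0 h 1 min 46 s frame 19, i.e. 00:01:46;19.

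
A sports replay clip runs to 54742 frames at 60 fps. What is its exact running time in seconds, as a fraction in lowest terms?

27371/30 seconds

Running time = 54742 ÷ (60) = 54742 × 1/60 = 27371/30 s.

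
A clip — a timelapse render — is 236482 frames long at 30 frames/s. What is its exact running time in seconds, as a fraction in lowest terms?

118241/15 seconds

Running time = 236482 ÷ (30) = 236482 × 1/30 = 118241/15 s.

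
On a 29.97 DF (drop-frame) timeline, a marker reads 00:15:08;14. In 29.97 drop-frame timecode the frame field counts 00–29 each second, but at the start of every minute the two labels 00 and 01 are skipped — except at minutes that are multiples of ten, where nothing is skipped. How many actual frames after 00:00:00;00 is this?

27226

As if non-drop at 30 labels/s: (0 × 3600 + 15 × 60 + 8) × 30 + 14 = 27254.
Minute boundaries passed: 15; those not divisible by 10: 15 − 1 = 14; dropped labels = 2 × 14 = 28.
Actual frame index = 27254 − 28 = 27226.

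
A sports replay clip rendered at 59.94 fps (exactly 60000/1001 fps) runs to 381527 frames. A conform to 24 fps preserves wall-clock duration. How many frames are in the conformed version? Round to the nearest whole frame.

152763 frames

Frames at target rate = 381527 × (24) / (60000/1001) = 381908527/2500 ≈ 152763.411.
Nearest whole frame: 152763.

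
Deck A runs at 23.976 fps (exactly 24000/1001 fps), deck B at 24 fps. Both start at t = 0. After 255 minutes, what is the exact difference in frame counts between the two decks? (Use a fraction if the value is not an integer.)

367200/1001 frames

255 min = 15300 s.
A emits 24000/1001 × 15300 = 367200000/1001 frames; B emits 24 × 15300 = 367200.
Difference = 367200/1001 frames (≈ 366.8332); B is ahead of A.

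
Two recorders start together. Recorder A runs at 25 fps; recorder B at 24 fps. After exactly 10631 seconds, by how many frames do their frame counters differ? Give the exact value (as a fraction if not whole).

10631 frames

A emits 25 × 10631 = 265775 frames; B emits 24 × 10631 = 255144.
Difference = 10631 frames; B is behind A.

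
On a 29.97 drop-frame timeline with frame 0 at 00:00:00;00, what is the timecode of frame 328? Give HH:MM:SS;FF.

Ten DF minutes hold 17982 frames, so frame 328 lies in block 0 (frames 0–17981) with 328 frames into that block.
The block's first minute is 1800 frames and the rest 1798 each; 328 frames reaches minute 0, so 0 × 18 + 0 × 2 = 0 labels have been skipped so far.
Adding those back, label number 328 + 0 = 328 at 30 labels/s is 10 s + 28 f = 0 h 0 min 10 s frame 28, i.e. 00:00:10;28.

00:00:10;28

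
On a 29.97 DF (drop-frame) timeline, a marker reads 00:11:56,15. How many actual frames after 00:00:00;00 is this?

Complete 10-minute blocks: 1, each 17982 frames → 17982.
Remaining 1 whole minute in the current block: 1800 + 0 × 1798 = 1800 frames.
Within the current minute: 56 × 30 + 15 − 2 = 1693 (labels ;00/;01 skipped at this minute). Total = 17982 + 1800 + 1693 = 21475.

21475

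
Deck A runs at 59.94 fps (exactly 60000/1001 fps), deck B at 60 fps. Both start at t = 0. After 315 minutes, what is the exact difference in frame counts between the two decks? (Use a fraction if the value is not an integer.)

315 min = 18900 s.
A emits 60000/1001 × 18900 = 162000000/143 frames; B emits 60 × 18900 = 1134000.
Difference = 162000/143 frames (≈ 1132.8671); B is ahead of A.

162000/143 frames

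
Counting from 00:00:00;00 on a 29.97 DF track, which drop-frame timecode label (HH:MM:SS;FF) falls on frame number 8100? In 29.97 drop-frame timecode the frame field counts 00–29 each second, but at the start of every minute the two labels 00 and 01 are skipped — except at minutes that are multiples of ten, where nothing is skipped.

Each 10-minute DF block holds 10 × 60 × 30 − 9 × 2 = 17982 frames. 8100 ÷ 17982 → 0 full blocks, remainder 8100.
Within the partial block the first minute is 1800 frames and each further minute 1798, so 4 further minute boundaries passed. Total skipped labels = 18 × 0 + 2 × 4 = 8.
Non-drop label index = 8100 + 8 = 8108; at 30 labels/s that is 00:04:30:08, i.e. DF 00:04:30;08.

00:04:30;08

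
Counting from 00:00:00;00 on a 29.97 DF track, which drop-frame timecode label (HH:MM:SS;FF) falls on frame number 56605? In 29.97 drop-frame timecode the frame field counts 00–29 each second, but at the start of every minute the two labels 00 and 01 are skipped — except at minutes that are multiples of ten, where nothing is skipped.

Each 10-minute DF block holds 10 × 60 × 30 − 9 × 2 = 17982 frames. 56605 ÷ 17982 → 3 full blocks, remainder 2659.
Within the partial block the first minute is 1800 frames and each further minute 1798, so 1 further minute boundary passed. Total skipped labels = 18 × 3 + 2 × 1 = 56.
Non-drop label index = 56605 + 56 = 56661; at 30 labels/s that is 00:31:28:21, i.e. DF 00:31:28;21.

00:31:28;21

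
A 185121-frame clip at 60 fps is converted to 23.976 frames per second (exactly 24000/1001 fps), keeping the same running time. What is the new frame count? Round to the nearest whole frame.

73974 frames

Frames at target rate = 185121 × (24000/1001) / (60) = 74048400/1001 ≈ 73974.426.
Nearest whole frame: 73974.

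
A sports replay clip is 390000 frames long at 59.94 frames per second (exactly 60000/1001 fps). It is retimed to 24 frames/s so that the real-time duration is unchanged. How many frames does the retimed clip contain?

156156 frames

Target frames = source frames × (target rate / source rate) = 390000 × (24)/(60000/1001) = 390000 × 1001/2500 = 156156.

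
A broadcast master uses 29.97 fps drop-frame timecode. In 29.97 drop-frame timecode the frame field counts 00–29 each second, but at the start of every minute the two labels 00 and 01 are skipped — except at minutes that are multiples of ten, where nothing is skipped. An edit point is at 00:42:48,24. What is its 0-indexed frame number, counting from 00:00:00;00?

As if non-drop at 30 labels/s: (0 × 3600 + 42 × 60 + 48) × 30 + 24 = 77064.
Minute boundaries passed: 42; those not divisible by 10: 42 − 4 = 38; dropped labels = 2 × 38 = 76.
Actual frame index = 77064 − 76 = 76988.

76988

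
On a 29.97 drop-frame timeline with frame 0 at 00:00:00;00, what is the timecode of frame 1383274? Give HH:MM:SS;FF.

12:49:15;10

Each 10-minute DF block holds 10 × 60 × 30 − 9 × 2 = 17982 frames. 1383274 ÷ 17982 → 76 full blocks, remainder 16642.
Within the partial block the first minute is 1800 frames and each further minute 1798, so 9 further minute boundaries passed. Total skipped labels = 18 × 76 + 2 × 9 = 1386.
Non-drop label index = 1383274 + 1386 = 1384660; at 30 labels/s that is 12:49:15:10, i.e. DF 12:49:15;10.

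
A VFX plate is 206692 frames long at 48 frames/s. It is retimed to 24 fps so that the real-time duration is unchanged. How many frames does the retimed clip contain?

Frames at target rate = 206692 × (24) / (48) = 103346.

103346 frames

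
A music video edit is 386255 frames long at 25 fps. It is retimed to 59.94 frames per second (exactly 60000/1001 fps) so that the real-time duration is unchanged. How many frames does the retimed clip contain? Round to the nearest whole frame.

Frames at target rate = 386255 × (60000/1001) / (25) = 927012000/1001 ≈ 926085.914.
Nearest whole frame: 926086.

926086 frames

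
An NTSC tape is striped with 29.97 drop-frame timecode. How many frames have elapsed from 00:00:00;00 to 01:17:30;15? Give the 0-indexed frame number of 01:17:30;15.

As if non-drop at 30 labels/s: (1 × 3600 + 17 × 60 + 30) × 30 + 15 = 139515.
Minute boundaries passed: 77; those not divisible by 10: 77 − 7 = 70; dropped labels = 2 × 70 = 140.
Actual frame index = 139515 − 140 = 139375.

139375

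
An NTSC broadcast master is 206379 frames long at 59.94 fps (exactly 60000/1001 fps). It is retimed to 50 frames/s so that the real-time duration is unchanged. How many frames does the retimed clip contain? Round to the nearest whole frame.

172154 frames

Frames at target rate = 206379 × (50) / (60000/1001) = 68861793/400 ≈ 172154.483.
Nearest whole frame: 172154.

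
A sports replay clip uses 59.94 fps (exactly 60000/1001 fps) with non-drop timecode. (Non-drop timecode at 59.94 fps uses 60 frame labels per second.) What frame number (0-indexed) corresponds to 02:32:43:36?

549816

Total seconds to the label: (2 × 3600 + 32 × 60 + 43) = 9163.
Frame index = 9163 × 60 + 36 = 549816.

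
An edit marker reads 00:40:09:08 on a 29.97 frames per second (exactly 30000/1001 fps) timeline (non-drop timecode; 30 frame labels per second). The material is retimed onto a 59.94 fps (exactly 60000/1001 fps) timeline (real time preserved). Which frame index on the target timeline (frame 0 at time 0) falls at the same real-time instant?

frame 144556

Source frame index: (0×3600 + 40×60 + 9) × 30 + 8 = 72278.
Real time: 72278 / (30000/1001) = 36175139/15000 s.
Target frame: (36175139/15000) × (60000/1001) = 144556.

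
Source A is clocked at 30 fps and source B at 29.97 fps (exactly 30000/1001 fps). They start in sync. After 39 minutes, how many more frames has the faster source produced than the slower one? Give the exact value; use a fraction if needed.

5400/77 frames

39 min = 2340 s.
A emits 30 × 2340 = 70200 frames; B emits 30000/1001 × 2340 = 5400000/77.
Difference = 5400/77 frames (≈ 70.1299); B is behind A.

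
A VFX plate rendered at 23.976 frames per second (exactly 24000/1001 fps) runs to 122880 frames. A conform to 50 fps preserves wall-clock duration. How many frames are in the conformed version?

Target frames = source frames × (target rate / source rate) = 122880 × (50)/(24000/1001) = 122880 × 1001/480 = 256256.

256256 frames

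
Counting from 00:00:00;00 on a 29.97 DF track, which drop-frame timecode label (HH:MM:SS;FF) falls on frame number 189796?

01:45:32;26

Ten DF minutes hold 17982 frames, so frame 189796 lies in block 10 (frames 179820–197801) with 9976 frames into that block.
The block's first minute is 1800 frames and the rest 1798 each; 9976 frames reaches minute 5, so 10 × 18 + 5 × 2 = 190 labels have been skipped so far.
Adding those back, label number 189796 + 190 = 189986 at 30 labels/s is 6332 s + 26 f = 1 h 45 min 32 s frame 26, i.e. 01:45:32;26.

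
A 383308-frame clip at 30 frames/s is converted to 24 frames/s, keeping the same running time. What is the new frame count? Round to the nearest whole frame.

306646 frames

Frames at target rate = 383308 × (24) / (30) = 1533232/5 ≈ 306646.400.
Nearest whole frame: 306646.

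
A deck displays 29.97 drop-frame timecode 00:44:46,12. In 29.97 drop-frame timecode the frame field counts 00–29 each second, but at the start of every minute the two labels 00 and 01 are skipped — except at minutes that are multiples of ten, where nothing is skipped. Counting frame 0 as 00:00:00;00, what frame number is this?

80512

As if non-drop at 30 labels/s: (0 × 3600 + 44 × 60 + 46) × 30 + 12 = 80592.
Minute boundaries passed: 44; those not divisible by 10: 44 − 4 = 40; dropped labels = 2 × 40 = 80.
Actual frame index = 80592 − 80 = 80512.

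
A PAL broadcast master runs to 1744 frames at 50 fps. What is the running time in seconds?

Running time = 1744 / (50) = 34.88 s.

34.88 seconds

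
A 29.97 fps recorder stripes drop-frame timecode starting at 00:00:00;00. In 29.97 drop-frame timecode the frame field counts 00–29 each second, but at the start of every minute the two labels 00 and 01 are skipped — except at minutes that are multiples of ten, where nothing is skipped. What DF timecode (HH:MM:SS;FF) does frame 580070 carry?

05:22:35;00

Ten DF minutes hold 17982 frames, so frame 580070 lies in block 32 (frames 575424–593405) with 4646 frames into that block.
The block's first minute is 1800 frames and the rest 1798 each; 4646 frames reaches minute 2, so 32 × 18 + 2 × 2 = 580 labels have been skipped so far.
Adding those back, label number 580070 + 580 = 580650 at 30 labels/s is 19355 s + 0 f = 5 h 22 min 35 s frame 0, i.e. 05:22:35;00.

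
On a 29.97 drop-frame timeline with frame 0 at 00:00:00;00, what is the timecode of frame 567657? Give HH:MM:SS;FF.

05:15:40;25

Ten DF minutes hold 17982 frames, so frame 567657 lies in block 31 (frames 557442–575423) with 10215 frames into that block.
The block's first minute is 1800 frames and the rest 1798 each; 10215 frames reaches minute 5, so 31 × 18 + 5 × 2 = 568 labels have been skipped so far.
Adding those back, label number 567657 + 568 = 568225 at 30 labels/s is 18940 s + 25 f = 5 h 15 min 40 s frame 25, i.e. 05:15:40;25.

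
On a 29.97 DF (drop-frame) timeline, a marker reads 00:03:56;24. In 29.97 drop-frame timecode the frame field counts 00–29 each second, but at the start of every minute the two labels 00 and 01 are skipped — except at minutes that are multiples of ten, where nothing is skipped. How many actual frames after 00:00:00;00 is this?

7098

As if non-drop at 30 labels/s: (0 × 3600 + 3 × 60 + 56) × 30 + 24 = 7104.
Minute boundaries passed: 3; those not divisible by 10: 3 − 0 = 3; dropped labels = 2 × 3 = 6.
Actual frame index = 7104 − 6 = 7098.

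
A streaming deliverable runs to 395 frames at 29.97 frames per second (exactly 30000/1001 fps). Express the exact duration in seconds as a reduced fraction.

Running time = 395 ÷ (30000/1001) = 395 × 1001/30000 = 79079/6000 s.

79079/6000 seconds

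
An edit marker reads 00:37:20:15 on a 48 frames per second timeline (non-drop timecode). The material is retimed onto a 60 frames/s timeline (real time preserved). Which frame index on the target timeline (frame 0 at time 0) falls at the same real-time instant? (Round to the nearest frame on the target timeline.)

Source frame index: (0×3600 + 37×60 + 20) × 48 + 15 = 107535.
Real time: 107535 / (48) = 35845/16 s.
Target frame: (35845/16) × (60) = 537675/4 ≈ 134418.750 → 134419.

frame 134419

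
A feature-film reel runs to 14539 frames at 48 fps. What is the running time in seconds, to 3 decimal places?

302.896 seconds

Running time = 14539 × 1/48 = 14539/48 s ≈ 302.896 s.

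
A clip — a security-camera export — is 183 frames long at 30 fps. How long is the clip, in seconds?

6.1 seconds

Running time = 183 / (30) = 6.1 s.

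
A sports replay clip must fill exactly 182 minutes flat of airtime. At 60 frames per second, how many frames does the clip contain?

182 min = 10920 s.
Frames = 10920 × 60 = 655200.

655200 frames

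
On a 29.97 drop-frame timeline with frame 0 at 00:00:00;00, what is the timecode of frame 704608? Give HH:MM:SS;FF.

06:31:50;12

Each 10-minute DF block holds 10 × 60 × 30 − 9 × 2 = 17982 frames. 704608 ÷ 17982 → 39 full blocks, remainder 3310.
Within the partial block the first minute is 1800 frames and each further minute 1798, so 1 further minute boundary passed. Total skipped labels = 18 × 39 + 2 × 1 = 704.
Non-drop label index = 704608 + 704 = 705312; at 30 labels/s that is 06:31:50:12, i.e. DF 06:31:50;12.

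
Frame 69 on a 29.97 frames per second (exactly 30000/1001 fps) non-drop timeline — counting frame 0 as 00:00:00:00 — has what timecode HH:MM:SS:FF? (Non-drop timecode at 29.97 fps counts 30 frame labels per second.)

00:00:02:09

69 ÷ 30 = 2 full seconds, remainder 9 frames.
2 s = 0 h 0 min 2 s.
Timecode: 00:00:02:09.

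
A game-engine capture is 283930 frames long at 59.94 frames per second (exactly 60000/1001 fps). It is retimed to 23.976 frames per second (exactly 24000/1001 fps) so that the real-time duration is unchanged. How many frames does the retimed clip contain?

Target frames = source frames × (target rate / source rate) = 283930 × (24000/1001)/(60000/1001) = 283930 × 2/5 = 113572.

113572 frames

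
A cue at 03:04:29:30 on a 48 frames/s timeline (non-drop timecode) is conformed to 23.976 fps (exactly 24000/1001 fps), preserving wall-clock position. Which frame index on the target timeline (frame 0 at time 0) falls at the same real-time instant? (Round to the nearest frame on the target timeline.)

frame 265406

Source frame index: (3×3600 + 4×60 + 29) × 48 + 30 = 531342.
Real time: 531342 / (48) = 88557/8 s.
Target frame: (88557/8) × (24000/1001) = 37953000/143 ≈ 265405.594 → 265406.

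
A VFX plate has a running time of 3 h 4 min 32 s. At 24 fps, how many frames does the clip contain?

265728 frames

3 h 4 min 32 s = 11072 s.
Frames = 11072 × 24 = 265728.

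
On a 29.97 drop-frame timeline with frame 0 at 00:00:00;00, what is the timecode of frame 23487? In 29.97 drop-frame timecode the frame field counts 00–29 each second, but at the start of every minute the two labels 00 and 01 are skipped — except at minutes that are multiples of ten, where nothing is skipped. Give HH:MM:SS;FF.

Each 10-minute DF block holds 10 × 60 × 30 − 9 × 2 = 17982 frames. 23487 ÷ 17982 → 1 full block, remainder 5505.
Within the partial block the first minute is 1800 frames and each further minute 1798, so 3 further minute boundaries passed. Total skipped labels = 18 × 1 + 2 × 3 = 24.
Non-drop label index = 23487 + 24 = 23511; at 30 labels/s that is 00:13:03:21, i.e. DF 00:13:03;21.

00:13:03;21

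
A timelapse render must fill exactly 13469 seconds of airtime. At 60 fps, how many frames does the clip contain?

808140 frames

Frames = 13469 × 60 = 808140.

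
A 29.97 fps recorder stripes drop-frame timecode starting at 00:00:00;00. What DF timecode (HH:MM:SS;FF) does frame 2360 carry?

00:01:18;22

Each 10-minute DF block holds 10 × 60 × 30 − 9 × 2 = 17982 frames. 2360 ÷ 17982 → 0 full blocks, remainder 2360.
Within the partial block the first minute is 1800 frames and each further minute 1798, so 1 further minute boundary passed. Total skipped labels = 18 × 0 + 2 × 1 = 2.
Non-drop label index = 2360 + 2 = 2362; at 30 labels/s that is 00:01:18:22, i.e. DF 00:01:18;22.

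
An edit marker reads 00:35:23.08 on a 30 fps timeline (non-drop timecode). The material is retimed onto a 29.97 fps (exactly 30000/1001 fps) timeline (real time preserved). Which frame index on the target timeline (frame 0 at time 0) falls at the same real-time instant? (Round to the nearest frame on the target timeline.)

Source frame index: (0×3600 + 35×60 + 23) × 30 + 8 = 63698.
Real time: 63698 / (30) = 31849/15 s.
Target frame: (31849/15) × (30000/1001) = 63698000/1001 ≈ 63634.366 → 63634.

frame 63634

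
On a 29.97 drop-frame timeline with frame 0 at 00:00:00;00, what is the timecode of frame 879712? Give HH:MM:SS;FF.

08:09:13;04

Each 10-minute DF block holds 10 × 60 × 30 − 9 × 2 = 17982 frames. 879712 ÷ 17982 → 48 full blocks, remainder 16576.
Within the partial block the first minute is 1800 frames and each further minute 1798, so 9 further minute boundaries passed. Total skipped labels = 18 × 48 + 2 × 9 = 882.
Non-drop label index = 879712 + 882 = 880594; at 30 labels/s that is 08:09:13:04, i.e. DF 08:09:13;04.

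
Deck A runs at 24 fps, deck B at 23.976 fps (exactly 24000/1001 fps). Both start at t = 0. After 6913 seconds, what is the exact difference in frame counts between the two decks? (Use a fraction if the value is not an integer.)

A emits 24 × 6913 = 165912 frames; B emits 24000/1001 × 6913 = 165912000/1001.
Difference = 165912/1001 frames (≈ 165.7463); B is behind A.

165912/1001 frames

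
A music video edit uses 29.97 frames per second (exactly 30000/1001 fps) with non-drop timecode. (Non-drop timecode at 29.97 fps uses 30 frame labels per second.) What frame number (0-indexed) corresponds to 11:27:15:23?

1237073

Total seconds to the label: (11 × 3600 + 27 × 60 + 15) = 41235.
Frame index = 41235 × 30 + 23 = 1237073.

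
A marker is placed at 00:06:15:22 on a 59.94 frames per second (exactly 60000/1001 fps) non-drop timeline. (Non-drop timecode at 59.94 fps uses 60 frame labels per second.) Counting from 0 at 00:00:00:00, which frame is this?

frame 22522

Total seconds to the label: (0 × 3600 + 6 × 60 + 15) = 375.
Frame index = 375 × 60 + 22 = 22522.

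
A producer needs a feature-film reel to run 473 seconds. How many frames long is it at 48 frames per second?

22704 frames

Frames = 473 × 48 = 22704.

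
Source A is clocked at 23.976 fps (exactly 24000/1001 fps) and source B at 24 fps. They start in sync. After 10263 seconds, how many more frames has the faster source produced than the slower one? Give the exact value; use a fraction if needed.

22392/91 frames

A emits 24000/1001 × 10263 = 22392000/91 frames; B emits 24 × 10263 = 246312.
Difference = 22392/91 frames (≈ 246.0659); B is ahead of A.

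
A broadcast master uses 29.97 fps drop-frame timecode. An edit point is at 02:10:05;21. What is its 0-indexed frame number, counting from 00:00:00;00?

As if non-drop at 30 labels/s: (2 × 3600 + 10 × 60 + 5) × 30 + 21 = 234171.
Minute boundaries passed: 130; those not divisible by 10: 130 − 13 = 117; dropped labels = 2 × 117 = 234.
Actual frame index = 234171 − 234 = 233937.

233937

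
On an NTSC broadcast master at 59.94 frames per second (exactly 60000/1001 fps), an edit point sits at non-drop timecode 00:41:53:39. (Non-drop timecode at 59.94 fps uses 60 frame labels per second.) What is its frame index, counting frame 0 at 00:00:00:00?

150819

Total seconds to the label: (0 × 3600 + 41 × 60 + 53) = 2513.
Frame index = 2513 × 60 + 39 = 150819.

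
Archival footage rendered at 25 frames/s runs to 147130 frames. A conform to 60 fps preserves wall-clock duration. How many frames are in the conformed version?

Target frames = source frames × (target rate / source rate) = 147130 × (60)/(25) = 147130 × 12/5 = 353112.

353112 frames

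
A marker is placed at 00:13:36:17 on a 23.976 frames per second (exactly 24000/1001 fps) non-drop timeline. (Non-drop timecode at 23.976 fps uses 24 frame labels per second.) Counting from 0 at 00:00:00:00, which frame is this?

frame 19601

Total seconds to the label: (0 × 3600 + 13 × 60 + 36) = 816.
Frame index = 816 × 24 + 17 = 19601.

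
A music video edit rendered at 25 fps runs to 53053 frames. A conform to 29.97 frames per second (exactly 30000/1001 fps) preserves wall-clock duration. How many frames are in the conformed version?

Target frames = source frames × (target rate / source rate) = 53053 × (30000/1001)/(25) = 53053 × 1200/1001 = 63600.

63600 frames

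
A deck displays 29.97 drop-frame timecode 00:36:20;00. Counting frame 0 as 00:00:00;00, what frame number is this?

As if non-drop at 30 labels/s: (0 × 3600 + 36 × 60 + 20) × 30 + 0 = 65400.
Minute boundaries passed: 36; those not divisible by 10: 36 − 3 = 33; dropped labels = 2 × 33 = 66.
Actual frame index = 65400 − 66 = 65334.

65334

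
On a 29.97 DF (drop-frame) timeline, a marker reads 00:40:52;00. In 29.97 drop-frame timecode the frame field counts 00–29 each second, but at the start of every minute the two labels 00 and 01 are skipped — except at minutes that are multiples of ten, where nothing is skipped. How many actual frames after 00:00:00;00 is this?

Complete 10-minute blocks: 4, each 17982 frames → 71928.
Remaining 0 whole minutes in the current block: 0 frames.
Within the current minute: 52 × 30 + 0 = 1560. Total = 71928 + 0 + 1560 = 73488.

73488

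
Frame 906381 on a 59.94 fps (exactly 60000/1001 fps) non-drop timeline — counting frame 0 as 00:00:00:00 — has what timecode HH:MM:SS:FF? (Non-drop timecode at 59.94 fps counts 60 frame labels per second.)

906381 ÷ 60 = 15106 full seconds, remainder 21 frames.
15106 s = 4 h 11 min 46 s.
Timecode: 04:11:46:21.

04:11:46:21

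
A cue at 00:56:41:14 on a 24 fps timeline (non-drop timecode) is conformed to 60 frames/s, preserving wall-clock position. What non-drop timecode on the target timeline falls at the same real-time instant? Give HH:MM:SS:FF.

Source frame index: (0×3600 + 56×60 + 41) × 24 + 14 = 81638.
Real time: 81638 / (24) = 40819/12 s.
Target frame: (40819/12) × (60) = 204095.
At 60 labels/s: frame 204095 → 00:56:41:35.

00:56:41:35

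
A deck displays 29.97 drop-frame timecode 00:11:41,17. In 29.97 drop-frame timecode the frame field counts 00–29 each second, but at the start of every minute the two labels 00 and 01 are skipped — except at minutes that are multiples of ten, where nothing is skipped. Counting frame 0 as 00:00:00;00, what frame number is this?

21027

As if non-drop at 30 labels/s: (0 × 3600 + 11 × 60 + 41) × 30 + 17 = 21047.
Minute boundaries passed: 11; those not divisible by 10: 11 − 1 = 10; dropped labels = 2 × 10 = 20.
Actual frame index = 21047 − 20 = 21027.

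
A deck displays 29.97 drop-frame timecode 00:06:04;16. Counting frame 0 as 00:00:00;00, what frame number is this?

As if non-drop at 30 labels/s: (0 × 3600 + 6 × 60 + 4) × 30 + 16 = 10936.
Minute boundaries passed: 6; those not divisible by 10: 6 − 0 = 6; dropped labels = 2 × 6 = 12.
Actual frame index = 10936 − 12 = 10924.

10924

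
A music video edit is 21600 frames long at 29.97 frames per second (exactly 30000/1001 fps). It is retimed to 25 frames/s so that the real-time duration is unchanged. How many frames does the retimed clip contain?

18018 frames

Target frames = source frames × (target rate / source rate) = 21600 × (25)/(30000/1001) = 21600 × 1001/1200 = 18018.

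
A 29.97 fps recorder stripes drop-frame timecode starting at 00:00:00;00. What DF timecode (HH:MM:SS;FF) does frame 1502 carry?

Each 10-minute DF block holds 10 × 60 × 30 − 9 × 2 = 17982 frames. 1502 ÷ 17982 → 0 full blocks, remainder 1502.
Within the partial block the first minute is 1800 frames and each further minute 1798, so 0 further minute boundaries passed. Total skipped labels = 18 × 0 + 2 × 0 = 0.
Non-drop label index = 1502 + 0 = 1502; at 30 labels/s that is 00:00:50:02, i.e. DF 00:00:50;02.

00:00:50;02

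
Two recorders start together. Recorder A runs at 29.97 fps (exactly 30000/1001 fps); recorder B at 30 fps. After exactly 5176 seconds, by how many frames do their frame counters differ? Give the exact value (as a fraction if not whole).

155280/1001 frames

A emits 30000/1001 × 5176 = 155280000/1001 frames; B emits 30 × 5176 = 155280.
Difference = 155280/1001 frames (≈ 155.1249); B is ahead of A.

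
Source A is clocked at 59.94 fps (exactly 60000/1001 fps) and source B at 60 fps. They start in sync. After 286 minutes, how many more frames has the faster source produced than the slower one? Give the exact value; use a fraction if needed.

7200/7 frames

286 min = 17160 s.
A emits 60000/1001 × 17160 = 7200000/7 frames; B emits 60 × 17160 = 1029600.
Difference = 7200/7 frames (≈ 1028.5714); B is ahead of A.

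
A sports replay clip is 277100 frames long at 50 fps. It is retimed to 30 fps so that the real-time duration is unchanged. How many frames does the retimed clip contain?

166260 frames

Target frames = source frames × (target rate / source rate) = 277100 × (30)/(50) = 277100 × 3/5 = 166260.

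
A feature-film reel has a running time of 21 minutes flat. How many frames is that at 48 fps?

60480 frames

21 min = 1260 s.
Frames = 1260 × 48 = 60480.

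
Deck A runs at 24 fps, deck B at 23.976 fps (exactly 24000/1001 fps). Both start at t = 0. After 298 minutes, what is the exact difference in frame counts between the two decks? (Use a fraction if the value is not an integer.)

429120/1001 frames

298 min = 17880 s.
A emits 24 × 17880 = 429120 frames; B emits 24000/1001 × 17880 = 429120000/1001.
Difference = 429120/1001 frames (≈ 428.6913); B is behind A.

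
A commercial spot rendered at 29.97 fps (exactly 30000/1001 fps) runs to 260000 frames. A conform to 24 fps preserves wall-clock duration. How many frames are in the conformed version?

208208 frames

Target frames = source frames × (target rate / source rate) = 260000 × (24)/(30000/1001) = 260000 × 1001/1250 = 208208.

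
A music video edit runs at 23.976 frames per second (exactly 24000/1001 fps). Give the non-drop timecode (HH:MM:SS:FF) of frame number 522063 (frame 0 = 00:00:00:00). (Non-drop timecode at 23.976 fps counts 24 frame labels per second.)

06:02:32:15

522063 ÷ 24 = 21752 full seconds, remainder 15 frames.
21752 s = 6 h 2 min 32 s.
Timecode: 06:02:32:15.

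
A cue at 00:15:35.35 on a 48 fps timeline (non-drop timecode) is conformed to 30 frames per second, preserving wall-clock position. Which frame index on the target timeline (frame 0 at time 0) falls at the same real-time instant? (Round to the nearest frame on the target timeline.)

Source frame index: (0×3600 + 15×60 + 35) × 48 + 35 = 44915.
Real time: 44915 / (48) = 44915/48 s.
Target frame: (44915/48) × (30) = 224575/8 ≈ 28071.875 → 28072.

frame 28072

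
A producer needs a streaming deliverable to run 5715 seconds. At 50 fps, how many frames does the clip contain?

Frames = 5715 × 50 = 285750.

285750 frames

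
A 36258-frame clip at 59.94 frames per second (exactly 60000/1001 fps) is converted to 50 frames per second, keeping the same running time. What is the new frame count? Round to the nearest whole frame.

Frames at target rate = 36258 × (50) / (60000/1001) = 6049043/200 ≈ 30245.215.
Nearest whole frame: 30245.

30245 frames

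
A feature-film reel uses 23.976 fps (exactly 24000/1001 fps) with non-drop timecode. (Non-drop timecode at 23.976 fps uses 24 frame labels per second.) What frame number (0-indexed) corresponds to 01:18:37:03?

Total seconds to the label: (1 × 3600 + 18 × 60 + 37) = 4717.
Frame index = 4717 × 24 + 3 = 113211.

frame 113211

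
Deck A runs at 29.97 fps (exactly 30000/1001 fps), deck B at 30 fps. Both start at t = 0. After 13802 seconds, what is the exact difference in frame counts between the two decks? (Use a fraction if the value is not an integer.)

414060/1001 frames

A emits 30000/1001 × 13802 = 414060000/1001 frames; B emits 30 × 13802 = 414060.
Difference = 414060/1001 frames (≈ 413.6464); B is ahead of A.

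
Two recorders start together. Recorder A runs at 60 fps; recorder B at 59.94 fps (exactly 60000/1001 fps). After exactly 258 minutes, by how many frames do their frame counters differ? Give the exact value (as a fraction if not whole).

258 min = 15480 s.
A emits 60 × 15480 = 928800 frames; B emits 60000/1001 × 15480 = 928800000/1001.
Difference = 928800/1001 frames (≈ 927.8721); B is behind A.

928800/1001 frames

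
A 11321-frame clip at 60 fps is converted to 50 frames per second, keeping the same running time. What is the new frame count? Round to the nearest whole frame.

Frames at target rate = 11321 × (50) / (60) = 56605/6 ≈ 9434.167.
Nearest whole frame: 9434.

9434 frames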